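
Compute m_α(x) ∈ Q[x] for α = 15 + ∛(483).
m_α(x) = x^3 - 45x^2 + 675x - 3858

Set β = α - 15 = ∛(483), so β^3 = 483. Then (α - 15)^3 - 483 = 0, i.e. α is a root of g(x) = (x - 15)^3 - 483 = x^3 - 45x^2 + 675x - 3858. Since g(x) = h(x - 15) where h(x) = x^3 - 483, and h is irreducible over Q (because 483 is not a perfect cube, so h has no rational root, and a monic cubic with no rational root is irreducible), g is also irreducible (irreducibility is preserved under the substitution x → x - 15). Hence m_α(x) = x^3 - 45x^2 + 675x - 3858.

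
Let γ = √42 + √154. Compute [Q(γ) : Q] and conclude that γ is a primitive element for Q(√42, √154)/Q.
[Q(γ) : Q] = 4 (equivalently, Q(γ) = Q(√42, √154))

Obviously Q(γ) ⊆ Q(√42, √154), and [Q(√42, √154):Q] = 4 (since 42, 154 are distinct squarefree integers > 1 with 6468 not a perfect square). To show equality we compute the minimal polynomial of γ. From γ = √42 + √154: γ^2 = 42 + 2√(6468) + 154 = 196 + 2√(6468), so γ^2 - 196 = 2√(6468); squaring, (γ^2 - 196)^2 = 4·6468, i.e. γ^4 - 392γ^2 + 38416 - 25872 = 0, i.e. γ^4 - 392γ^2 + 12544 = 0. So γ is a root of x^4 - 392x^2 + 12544. This polynomial is irreducible over Q: it has no rational root (each ±√42 ± √154 is irrational), and any factorization into two quadratics over Q would force √(6468) ∈ Q (pairing opposite roots) or √42, √154 ∈ Q (other pairings), all impossible. Hence [Q(γ):Q] = 4 = [Q(√42, √154):Q], so Q(γ) = Q(√42, √154).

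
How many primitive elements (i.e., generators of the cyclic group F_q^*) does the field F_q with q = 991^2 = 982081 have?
There are φ(982080) = 230400 primitive elements

F_q^* is cyclic of order q - 1 = 982080. A cyclic group of order m has exactly φ(m) generators. Here m = 982080 = 2^6 · 3^2 · 5 · 11 · 31, so the number of primitive elements is φ(982080) = 230400.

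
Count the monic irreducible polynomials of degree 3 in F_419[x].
There are 24519880 monic irreducible polynomials of degree 3 over F_419

Each element of F_{419^3} that lies in no proper subfield is a root of exactly one monic irreducible of degree 3 over F_419, and each such polynomial has 3 distinct roots in F_{419^3}. By Möbius inversion the count is N_419(3) = (1/3) Σ_{d|3} μ(3/d) · 419^d = (1/3)(μ(3)·419^1 + μ(1)·419^3) = 73559640/3 = 24519880.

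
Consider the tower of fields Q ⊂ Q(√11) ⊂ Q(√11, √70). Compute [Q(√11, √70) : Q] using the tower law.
[Q(√11, √70) : Q] = 4

[Q(√11):Q] = 2 (min poly x^2 - 11, irreducible since 11 is squarefree > 1). For the top step, suppose √70 ∈ Q(√11), say √70 = c + d√11 with c, d ∈ Q. Squaring: 70 = c^2 + 11d^2 + 2cd√11. Since √11 ∉ Q this forces 2cd = 0. If d = 0 then √70 = c ∈ Q, contradicting 70 squarefree > 1. If c = 0 then 70 = 11d^2, so 11·70 = (11d)^2 is a perfect square in Q — but 11·70 = 770 is not a perfect square (since 11 and 70 are distinct squarefree integers). Contradiction. Hence √70 ∉ Q(√11), so x^2 - 70 stays irreducible over Q(√11) and [Q(√11, √70) : Q(√11)] = 2. By the tower law, [Q(√11, √70) : Q] = 2 · 2 = 4.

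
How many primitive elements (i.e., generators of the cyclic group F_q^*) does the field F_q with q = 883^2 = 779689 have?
There are φ(779688) = 193536 primitive elements

F_q^* is cyclic of order q - 1 = 779688. A cyclic group of order m has exactly φ(m) generators. Here m = 779688 = 2^3 · 3^2 · 7^2 · 13 · 17, so the number of primitive elements is φ(779688) = 193536.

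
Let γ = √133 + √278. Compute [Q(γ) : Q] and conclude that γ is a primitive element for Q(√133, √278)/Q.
[Q(γ) : Q] = 4 (equivalently, Q(γ) = Q(√133, √278))

Obviously Q(γ) ⊆ Q(√133, √278), and [Q(√133, √278):Q] = 4 (since 133, 278 are distinct squarefree integers > 1 with 36974 not a perfect square). To show equality we compute the minimal polynomial of γ. From γ = √133 + √278: γ^2 = 133 + 2√(36974) + 278 = 411 + 2√(36974), so γ^2 - 411 = 2√(36974); squaring, (γ^2 - 411)^2 = 4·36974, i.e. γ^4 - 822γ^2 + 168921 - 147896 = 0, i.e. γ^4 - 822γ^2 + 21025 = 0. So γ is a root of x^4 - 822x^2 + 21025. This polynomial is irreducible over Q: it has no rational root (each ±√133 ± √278 is irrational), and any factorization into two quadratics over Q would force √(36974) ∈ Q (pairing opposite roots) or √133, √278 ∈ Q (other pairings), all impossible. Hence [Q(γ):Q] = 4 = [Q(√133, √278):Q], so Q(γ) = Q(√133, √278).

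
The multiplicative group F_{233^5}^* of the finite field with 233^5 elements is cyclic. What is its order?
|F_{233^5}^*| = 686719856392

F_{233^5} has 233^5 = 686719856393 elements; its multiplicative group consists of all nonzero elements, so |F_{233^5}^*| = 686719856393 - 1 = 686719856392. (It is cyclic since any finite subgroup of the multiplicative group of a field is cyclic.)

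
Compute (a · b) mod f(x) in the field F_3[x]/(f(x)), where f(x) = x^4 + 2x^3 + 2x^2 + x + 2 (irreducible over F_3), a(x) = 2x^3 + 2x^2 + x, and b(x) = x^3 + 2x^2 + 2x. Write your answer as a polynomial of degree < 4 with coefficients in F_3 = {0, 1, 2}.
a · b ≡ x^3 + x + 1 (mod f(x))

Multiply in F_3[x]: a(x)·b(x) = (2x^3 + 2x^2 + x)·(x^3 + 2x^2 + 2x) = 2x^6 + 2x^2. This has degree ≥ 4, so divide by f(x) over F_3: 2x^6 + 2x^2 = (2x^2 + 2x + 1)·(x^4 + 2x^3 + 2x^2 + x + 2) + (x^3 + x + 1). Hence a·b ≡ x^3 + x + 1 (mod f). (F_3[x]/(f) is a field with 3^4 = 81 elements since f is irreducible of degree 4.)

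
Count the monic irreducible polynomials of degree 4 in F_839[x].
There are 123876017580 monic irreducible polynomials of degree 4 over F_839

Each element of F_{839^4} that lies in no proper subfield is a root of exactly one monic irreducible of degree 4 over F_839, and each such polynomial has 4 distinct roots in F_{839^4}. By Möbius inversion the count is N_839(4) = (1/4) Σ_{d|4} μ(4/d) · 839^d = (1/4)(μ(4)·839^1 + μ(2)·839^2 + μ(1)·839^4) = 495504070320/4 = 123876017580.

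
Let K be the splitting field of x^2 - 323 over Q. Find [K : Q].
[K : Q] = 2

f(x) = x^2 - 323 factors as (x - √323)(x + √323). The splitting field is K = Q(√323). Since 323 is squarefree and > 1, it is not a perfect square, so x^2 - 323 is irreducible over Q and [Q(√323) : Q] = 2. Hence [K : Q] = 2.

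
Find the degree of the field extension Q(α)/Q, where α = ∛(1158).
[Q(α):Q] = 3

The minimal polynomial of α is x^3 - 1158, irreducible over Q since 1158 is not a perfect cube (so x^3 - 1158 has no rational root). Hence [Q(α):Q] = deg(m_α) = 3.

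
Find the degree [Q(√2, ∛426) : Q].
[Q(√2, ∛426) : Q] = 6

Let L = Q(√2, ∛426). Since Q(√2) ⊂ L and [Q(√2):Q] = 2, the tower law gives 2 | [L:Q]. Likewise Q(∛426) ⊂ L with [Q(∛426):Q] = 3 (because 426 is not a perfect cube), so 3 | [L:Q]. As gcd(2,3) = 1, [L:Q] is divisible by 6. Conversely L is generated over Q by √2 and ∛426, so [L:Q] ≤ 2·3 = 6. Therefore [Q(√2, ∛426) : Q] = 6.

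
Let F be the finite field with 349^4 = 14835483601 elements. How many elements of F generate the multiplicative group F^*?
There are φ(14835483600) = 3273984000 primitive elements

F_q^* is cyclic of order q - 1 = 14835483600. A cyclic group of order m has exactly φ(m) generators. Here m = 14835483600 = 2^4 · 3 · 5^2 · 7 · 29 · 60901, so the number of primitive elements is φ(14835483600) = 3273984000.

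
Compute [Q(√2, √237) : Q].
[Q(√2, √237) : Q] = 4

[Q(√2):Q] = 2 (min poly x^2 - 2, irreducible since 2 is squarefree > 1). For the top step, suppose √237 ∈ Q(√2), say √237 = c + d√2 with c, d ∈ Q. Squaring: 237 = c^2 + 2d^2 + 2cd√2. Since √2 ∉ Q this forces 2cd = 0. If d = 0 then √237 = c ∈ Q, contradicting 237 squarefree > 1. If c = 0 then 237 = 2d^2, so 2·237 = (2d)^2 is a perfect square in Q — but 2·237 = 474 is not a perfect square (since 2 and 237 are distinct squarefree integers). Contradiction. Hence √237 ∉ Q(√2), so x^2 - 237 stays irreducible over Q(√2) and [Q(√2, √237) : Q(√2)] = 2. By the tower law, [Q(√2, √237) : Q] = 2 · 2 = 4.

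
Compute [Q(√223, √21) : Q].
[Q(√223, √21) : Q] = 4

[Q(√223):Q] = 2 (min poly x^2 - 223, irreducible since 223 is squarefree > 1). For the top step, suppose √21 ∈ Q(√223), say √21 = c + d√223 with c, d ∈ Q. Squaring: 21 = c^2 + 223d^2 + 2cd√223. Since √223 ∉ Q this forces 2cd = 0. If d = 0 then √21 = c ∈ Q, contradicting 21 squarefree > 1. If c = 0 then 21 = 223d^2, so 223·21 = (223d)^2 is a perfect square in Q — but 223·21 = 4683 is not a perfect square (since 223 and 21 are distinct squarefree integers). Contradiction. Hence √21 ∉ Q(√223), so x^2 - 21 stays irreducible over Q(√223) and [Q(√223, √21) : Q(√223)] = 2. By the tower law, [Q(√223, √21) : Q] = 2 · 2 = 4.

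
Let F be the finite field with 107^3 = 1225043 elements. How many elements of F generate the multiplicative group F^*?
There are φ(1225042) = 471744 primitive elements

F_q^* is cyclic of order q - 1 = 1225042. A cyclic group of order m has exactly φ(m) generators. Here m = 1225042 = 2 · 7 · 13 · 53 · 127, so the number of primitive elements is φ(1225042) = 471744.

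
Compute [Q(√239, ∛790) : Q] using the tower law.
[Q(√239, ∛790) : Q] = 6

Let L = Q(√239, ∛790). Since Q(√239) ⊂ L and [Q(√239):Q] = 2, the tower law gives 2 | [L:Q]. Likewise Q(∛790) ⊂ L with [Q(∛790):Q] = 3 (because 790 is not a perfect cube), so 3 | [L:Q]. As gcd(2,3) = 1, [L:Q] is divisible by 6. Conversely L is generated over Q by √239 and ∛790, so [L:Q] ≤ 2·3 = 6. Therefore [Q(√239, ∛790) : Q] = 6.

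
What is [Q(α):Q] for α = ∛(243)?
[Q(α):Q] = 3

The minimal polynomial of α is x^3 - 243, irreducible over Q since 243 is not a perfect cube (so x^3 - 243 has no rational root). Hence [Q(α):Q] = deg(m_α) = 3.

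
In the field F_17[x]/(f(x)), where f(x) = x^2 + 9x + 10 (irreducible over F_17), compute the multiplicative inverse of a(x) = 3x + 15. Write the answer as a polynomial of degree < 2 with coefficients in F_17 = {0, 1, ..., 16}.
a(x)^(-1) ≡ 4x + 16 (mod f(x))

Since f is irreducible over F_17, F_17[x]/(f) is a field and a(x) ≠ 0 has an inverse. Apply the extended Euclidean algorithm to f(x) and a(x) in F_17[x]: f(x) = (6x + 7)·a(x) + (7). The last nonzero remainder is the constant 7 = gcd(f, a) in F_17. Back-substituting through the division chain expresses 7 = s(x)·a(x) + t(x)·f(x) with s(x) ≡ 11x + 10 (mod f), so (11x + 10)·a(x) ≡ 7 (mod f). Multiplying by 7^(-1) ≡ 5 in F_17 gives a(x)^(-1) ≡ 5·(11x + 10) ≡ 4x + 16 (mod f). Check: (3x + 15)·(4x + 16) = 12x^2 + 6x + 2 ≡ 1 (mod x^2 + 9x + 10).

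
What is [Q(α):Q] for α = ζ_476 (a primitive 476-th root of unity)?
[Q(α):Q] = 192

The minimal polynomial of ζ_476 over Q is the 476-th cyclotomic polynomial Φ_476(x), which is irreducible over Q and has degree φ(476) = 192. Hence [Q(α):Q] = φ(476) = 192.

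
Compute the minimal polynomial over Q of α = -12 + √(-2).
m_α(x) = x^2 + 24x + 146

From α + 12 = √(-2), squaring gives (α + 12)^2 = -2, i.e. α^2 + 24α + 144 = -2, so α^2 + 24α + 146 = 0. The discriminant of x^2 + 24x + 146 is (24)^2 - 4·(146) = 576 - 584 = -8, and 4·(-2) is not a perfect square in Q since -2 is squarefree and ≠ 1. Hence x^2 + 24x + 146 is irreducible over Q and is the minimal polynomial of α.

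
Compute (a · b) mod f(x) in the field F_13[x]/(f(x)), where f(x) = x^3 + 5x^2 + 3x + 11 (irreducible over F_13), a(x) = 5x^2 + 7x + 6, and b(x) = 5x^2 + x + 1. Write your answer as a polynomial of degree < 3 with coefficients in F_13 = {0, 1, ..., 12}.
a · b ≡ 2x^2 + 6x + 5 (mod f(x))

Multiply in F_13[x]: a(x)·b(x) = (5x^2 + 7x + 6)·(5x^2 + x + 1) = 12x^4 + x^3 + 3x^2 + 6. This has degree ≥ 3, so divide by f(x) over F_13: 12x^4 + x^3 + 3x^2 + 6 = (12x + 6)·(x^3 + 5x^2 + 3x + 11) + (2x^2 + 6x + 5). Hence a·b ≡ 2x^2 + 6x + 5 (mod f). (F_13[x]/(f) is a field with 13^3 = 2197 elements since f is irreducible of degree 3.)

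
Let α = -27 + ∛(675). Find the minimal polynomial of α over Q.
m_α(x) = x^3 + 81x^2 + 2187x + 19008

Set β = α + 27 = ∛(675), so β^3 = 675. Then (α + 27)^3 - 675 = 0, i.e. α is a root of g(x) = (x + 27)^3 - 675 = x^3 + 81x^2 + 2187x + 19008. Since g(x) = h(x + 27) where h(x) = x^3 - 675, and h is irreducible over Q (because 675 is not a perfect cube, so h has no rational root, and a monic cubic with no rational root is irreducible), g is also irreducible (irreducibility is preserved under the substitution x → x + 27). Hence m_α(x) = x^3 + 81x^2 + 2187x + 19008.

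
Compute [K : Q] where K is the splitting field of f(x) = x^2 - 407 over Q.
[K : Q] = 2

f(x) = x^2 - 407 factors as (x - √407)(x + √407). The splitting field is K = Q(√407). Since 407 is squarefree and > 1, it is not a perfect square, so x^2 - 407 is irreducible over Q and [Q(√407) : Q] = 2. Hence [K : Q] = 2.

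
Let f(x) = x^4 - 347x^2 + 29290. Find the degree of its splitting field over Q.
[K : Q] = 4

Solving the quadratic in x^2: x^2 = (347 ± √(347^2 - 4·29290))/2 = (347 ± √3249)/2 = (347 ± 57)/2, giving x^2 = 145 or x^2 = 202. So f(x) = (x^2 - 145)(x^2 - 202) and the roots of f are ±√145, ±√202. Hence the splitting field is K = Q(√145, √202). Since 145 and 202 are distinct squarefree integers > 1, their product 29290 is not a perfect square, so √202 ∉ Q(√145). By the tower law [K:Q] = [Q(√145,√202):Q(√145)] · [Q(√145):Q] = 2 · 2 = 4.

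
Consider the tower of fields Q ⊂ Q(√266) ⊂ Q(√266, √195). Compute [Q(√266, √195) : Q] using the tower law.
[Q(√266, √195) : Q] = 4

[Q(√266):Q] = 2 (min poly x^2 - 266, irreducible since 266 is squarefree > 1). For the top step, suppose √195 ∈ Q(√266), say √195 = c + d√266 with c, d ∈ Q. Squaring: 195 = c^2 + 266d^2 + 2cd√266. Since √266 ∉ Q this forces 2cd = 0. If d = 0 then √195 = c ∈ Q, contradicting 195 squarefree > 1. If c = 0 then 195 = 266d^2, so 266·195 = (266d)^2 is a perfect square in Q — but 266·195 = 51870 is not a perfect square (since 266 and 195 are distinct squarefree integers). Contradiction. Hence √195 ∉ Q(√266), so x^2 - 195 stays irreducible over Q(√266) and [Q(√266, √195) : Q(√266)] = 2. By the tower law, [Q(√266, √195) : Q] = 2 · 2 = 4.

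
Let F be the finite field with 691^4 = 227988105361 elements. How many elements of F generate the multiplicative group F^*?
There are φ(227988105360) = 57471270912 primitive elements

F_q^* is cyclic of order q - 1 = 227988105360. A cyclic group of order m has exactly φ(m) generators. Here m = 227988105360 = 2^4 · 3 · 5 · 23 · 173 · 193 · 1237, so the number of primitive elements is φ(227988105360) = 57471270912.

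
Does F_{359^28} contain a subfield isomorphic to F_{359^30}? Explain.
No: F_{359^30} is not a subfield of F_{359^28}

F_{p^m} embeds in F_{p^n} iff m | n. Here 30 ∤ 28 (since 28 = 0·30 + 28 with remainder 28 ≠ 0), so F_{359^30} is not a subfield of F_{359^28}. Equivalently: if it were, the tower law would give 30 = [F_{359^30}:F_359] dividing [F_{359^28}:F_359] = 28, contradiction.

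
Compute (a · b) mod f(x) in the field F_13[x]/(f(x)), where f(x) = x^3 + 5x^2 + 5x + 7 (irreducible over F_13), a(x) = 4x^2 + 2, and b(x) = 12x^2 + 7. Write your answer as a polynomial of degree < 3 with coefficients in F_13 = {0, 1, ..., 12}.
a · b ≡ 11x^2 + 6x + 4 (mod f(x))

Multiply in F_13[x]: a(x)·b(x) = (4x^2 + 2)·(12x^2 + 7) = 9x^4 + 1. This has degree ≥ 3, so divide by f(x) over F_13: 9x^4 + 1 = (9x + 7)·(x^3 + 5x^2 + 5x + 7) + (11x^2 + 6x + 4). Hence a·b ≡ 11x^2 + 6x + 4 (mod f). (F_13[x]/(f) is a field with 13^3 = 2197 elements since f is irreducible of degree 3.)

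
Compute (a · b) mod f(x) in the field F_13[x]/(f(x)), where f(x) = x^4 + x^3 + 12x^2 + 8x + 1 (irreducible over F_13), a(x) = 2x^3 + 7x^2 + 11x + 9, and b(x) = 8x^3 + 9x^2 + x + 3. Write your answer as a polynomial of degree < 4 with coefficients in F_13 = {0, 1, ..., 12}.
a · b ≡ 3x^3 + 4x^2 + 6x + 7 (mod f(x))

Multiply in F_13[x]: a(x)·b(x) = (2x^3 + 7x^2 + 11x + 9)·(8x^3 + 9x^2 + x + 3) = 3x^6 + 9x^5 + 10x^4 + 2x^3 + 9x^2 + 3x + 1. This has degree ≥ 4, so divide by f(x) over F_13: 3x^6 + 9x^5 + 10x^4 + 2x^3 + 9x^2 + 3x + 1 = (3x^2 + 6x + 7)·(x^4 + x^3 + 12x^2 + 8x + 1) + (3x^3 + 4x^2 + 6x + 7). Hence a·b ≡ 3x^3 + 4x^2 + 6x + 7 (mod f). (F_13[x]/(f) is a field with 13^4 = 28561 elements since f is irreducible of degree 4.)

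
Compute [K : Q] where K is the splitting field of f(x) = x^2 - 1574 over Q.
[K : Q] = 2

f(x) = x^2 - 1574 factors as (x - √1574)(x + √1574). The splitting field is K = Q(√1574). Since 1574 is squarefree and > 1, it is not a perfect square, so x^2 - 1574 is irreducible over Q and [Q(√1574) : Q] = 2. Hence [K : Q] = 2.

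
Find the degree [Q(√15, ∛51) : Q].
[Q(√15, ∛51) : Q] = 6

Let L = Q(√15, ∛51). Since Q(√15) ⊂ L and [Q(√15):Q] = 2, the tower law gives 2 | [L:Q]. Likewise Q(∛51) ⊂ L with [Q(∛51):Q] = 3 (because 51 is not a perfect cube), so 3 | [L:Q]. As gcd(2,3) = 1, [L:Q] is divisible by 6. Conversely L is generated over Q by √15 and ∛51, so [L:Q] ≤ 2·3 = 6. Therefore [Q(√15, ∛51) : Q] = 6.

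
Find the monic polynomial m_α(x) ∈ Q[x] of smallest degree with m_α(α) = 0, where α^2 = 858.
m_α(x) = x^2 - 858

α satisfies α^2 - 858 = 0, so x^2 - 858 annihilates α. Since d = 858 is squarefree and ≠ 1, it is not a perfect square in Q, so x^2 - 858 has no rational root and is therefore irreducible over Q (a degree-2 polynomial over a field is irreducible iff it has no root). Hence m_α(x) = x^2 - 858.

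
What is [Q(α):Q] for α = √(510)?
[Q(α):Q] = 2

[Q(α):Q] equals the degree of the minimal polynomial of α. Here α^2 = 510 and x^2 - 510 is irreducible (d = 510 is squarefree, ≠ 1, hence not a square), so deg(m_α) = 2. Thus [Q(α):Q] = 2.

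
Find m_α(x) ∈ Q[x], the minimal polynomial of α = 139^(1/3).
m_α(x) = x^3 - 139

α satisfies α^3 = 139, so x^3 - 139 annihilates α. By the rational root test, a rational root p/q (in lowest terms) of x^3 - 139 would satisfy p^3 = 139 q^3, forcing q = 1 and p^3 = 139; but 139 is not a perfect cube, contradiction. A monic cubic over Q with no rational root is irreducible (any nontrivial factorization would include a linear factor). Hence x^3 - 139 is the minimal polynomial of α, and in particular [Q(α):Q] = 3.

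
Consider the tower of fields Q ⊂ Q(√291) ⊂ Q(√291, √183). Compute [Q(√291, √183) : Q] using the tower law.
[Q(√291, √183) : Q] = 4

[Q(√291):Q] = 2 (min poly x^2 - 291, irreducible since 291 is squarefree > 1). For the top step, suppose √183 ∈ Q(√291), say √183 = c + d√291 with c, d ∈ Q. Squaring: 183 = c^2 + 291d^2 + 2cd√291. Since √291 ∉ Q this forces 2cd = 0. If d = 0 then √183 = c ∈ Q, contradicting 183 squarefree > 1. If c = 0 then 183 = 291d^2, so 291·183 = (291d)^2 is a perfect square in Q — but 291·183 = 53253 is not a perfect square (since 291 and 183 are distinct squarefree integers). Contradiction. Hence √183 ∉ Q(√291), so x^2 - 183 stays irreducible over Q(√291) and [Q(√291, √183) : Q(√291)] = 2. By the tower law, [Q(√291, √183) : Q] = 2 · 2 = 4.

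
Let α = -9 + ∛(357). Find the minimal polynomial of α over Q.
m_α(x) = x^3 + 27x^2 + 243x + 372

Set β = α + 9 = ∛(357), so β^3 = 357. Then (α + 9)^3 - 357 = 0, i.e. α is a root of g(x) = (x + 9)^3 - 357 = x^3 + 27x^2 + 243x + 372. Since g(x) = h(x + 9) where h(x) = x^3 - 357, and h is irreducible over Q (because 357 is not a perfect cube, so h has no rational root, and a monic cubic with no rational root is irreducible), g is also irreducible (irreducibility is preserved under the substitution x → x + 9). Hence m_α(x) = x^3 + 27x^2 + 243x + 372.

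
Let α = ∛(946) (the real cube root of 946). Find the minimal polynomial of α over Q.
m_α(x) = x^3 - 946

α satisfies α^3 = 946, so x^3 - 946 annihilates α. By the rational root test, a rational root p/q (in lowest terms) of x^3 - 946 would satisfy p^3 = 946 q^3, forcing q = 1 and p^3 = 946; but 946 is not a perfect cube, contradiction. A monic cubic over Q with no rational root is irreducible (any nontrivial factorization would include a linear factor). Hence x^3 - 946 is the minimal polynomial of α, and in particular [Q(α):Q] = 3.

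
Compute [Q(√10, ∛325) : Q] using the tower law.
[Q(√10, ∛325) : Q] = 6

Let L = Q(√10, ∛325). Since Q(√10) ⊂ L and [Q(√10):Q] = 2, the tower law gives 2 | [L:Q]. Likewise Q(∛325) ⊂ L with [Q(∛325):Q] = 3 (because 325 is not a perfect cube), so 3 | [L:Q]. As gcd(2,3) = 1, [L:Q] is divisible by 6. Conversely L is generated over Q by √10 and ∛325, so [L:Q] ≤ 2·3 = 6. Therefore [Q(√10, ∛325) : Q] = 6.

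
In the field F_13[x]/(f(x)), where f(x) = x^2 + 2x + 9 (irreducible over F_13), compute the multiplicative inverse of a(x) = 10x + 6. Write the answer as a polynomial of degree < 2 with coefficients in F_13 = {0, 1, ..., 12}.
a(x)^(-1) ≡ 12x + 9 (mod f(x))

Since f is irreducible over F_13, F_13[x]/(f) is a field and a(x) ≠ 0 has an inverse. Apply the extended Euclidean algorithm to f(x) and a(x) in F_13[x]: f(x) = (4x + 3)·a(x) + (4). The last nonzero remainder is the constant 4 = gcd(f, a) in F_13. Back-substituting through the division chain expresses 4 = s(x)·a(x) + t(x)·f(x) with s(x) ≡ 9x + 10 (mod f), so (9x + 10)·a(x) ≡ 4 (mod f). Multiplying by 4^(-1) ≡ 10 in F_13 gives a(x)^(-1) ≡ 10·(9x + 10) ≡ 12x + 9 (mod f). Check: (10x + 6)·(12x + 9) = 3x^2 + 6x + 2 ≡ 1 (mod x^2 + 2x + 9).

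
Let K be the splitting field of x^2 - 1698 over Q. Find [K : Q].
[K : Q] = 2

f(x) = x^2 - 1698 factors as (x - √1698)(x + √1698). The splitting field is K = Q(√1698). Since 1698 is squarefree and > 1, it is not a perfect square, so x^2 - 1698 is irreducible over Q and [Q(√1698) : Q] = 2. Hence [K : Q] = 2.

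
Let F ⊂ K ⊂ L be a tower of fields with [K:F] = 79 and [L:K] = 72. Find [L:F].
[L:F] = 5688

The tower law says that for any tower of field extensions F ⊂ K ⊂ L with finite degrees, [L:F] = [L:K] · [K:F]. Here this gives [L:F] = 72 · 79 = 5688.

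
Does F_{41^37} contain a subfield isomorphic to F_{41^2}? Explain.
No: F_{41^2} is not a subfield of F_{41^37}

F_{p^m} embeds in F_{p^n} iff m | n. Here 2 ∤ 37 (since 37 = 18·2 + 1 with remainder 1 ≠ 0), so F_{41^2} is not a subfield of F_{41^37}. Equivalently: if it were, the tower law would give 2 = [F_{41^2}:F_41] dividing [F_{41^37}:F_41] = 37, contradiction.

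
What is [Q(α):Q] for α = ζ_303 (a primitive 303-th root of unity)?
[Q(α):Q] = 200

The minimal polynomial of ζ_303 over Q is the 303-th cyclotomic polynomial Φ_303(x), which is irreducible over Q and has degree φ(303) = 200. Hence [Q(α):Q] = φ(303) = 200.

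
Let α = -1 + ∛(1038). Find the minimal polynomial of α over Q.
m_α(x) = x^3 + 3x^2 + 3x - 1037

Set β = α + 1 = ∛(1038), so β^3 = 1038. Then (α + 1)^3 - 1038 = 0, i.e. α is a root of g(x) = (x + 1)^3 - 1038 = x^3 + 3x^2 + 3x - 1037. Since g(x) = h(x + 1) where h(x) = x^3 - 1038, and h is irreducible over Q (because 1038 is not a perfect cube, so h has no rational root, and a monic cubic with no rational root is irreducible), g is also irreducible (irreducibility is preserved under the substitution x → x + 1). Hence m_α(x) = x^3 + 3x^2 + 3x - 1037.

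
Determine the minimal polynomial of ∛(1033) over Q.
m_α(x) = x^3 - 1033

α satisfies α^3 = 1033, so x^3 - 1033 annihilates α. By the rational root test, a rational root p/q (in lowest terms) of x^3 - 1033 would satisfy p^3 = 1033 q^3, forcing q = 1 and p^3 = 1033; but 1033 is not a perfect cube, contradiction. A monic cubic over Q with no rational root is irreducible (any nontrivial factorization would include a linear factor). Hence x^3 - 1033 is the minimal polynomial of α, and in particular [Q(α):Q] = 3.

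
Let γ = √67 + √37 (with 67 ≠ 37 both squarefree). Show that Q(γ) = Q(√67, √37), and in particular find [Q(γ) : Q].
[Q(γ) : Q] = 4 (equivalently, Q(γ) = Q(√67, √37))

Obviously Q(γ) ⊆ Q(√67, √37), and [Q(√67, √37):Q] = 4 (since 67, 37 are distinct squarefree integers > 1 with 2479 not a perfect square). To show equality we compute the minimal polynomial of γ. From γ = √67 + √37: γ^2 = 67 + 2√(2479) + 37 = 104 + 2√(2479), so γ^2 - 104 = 2√(2479); squaring, (γ^2 - 104)^2 = 4·2479, i.e. γ^4 - 208γ^2 + 10816 - 9916 = 0, i.e. γ^4 - 208γ^2 + 900 = 0. So γ is a root of x^4 - 208x^2 + 900. This polynomial is irreducible over Q: it has no rational root (each ±√67 ± √37 is irrational), and any factorization into two quadratics over Q would force √(2479) ∈ Q (pairing opposite roots) or √67, √37 ∈ Q (other pairings), all impossible. Hence [Q(γ):Q] = 4 = [Q(√67, √37):Q], so Q(γ) = Q(√67, √37).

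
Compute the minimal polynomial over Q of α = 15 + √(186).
m_α(x) = x^2 - 30x + 39

From α - 15 = √(186), squaring gives (α - 15)^2 = 186, i.e. α^2 - 30α + 225 = 186, so α^2 - 30α + 39 = 0. The discriminant of x^2 - 30x + 39 is (-30)^2 - 4·(39) = 900 - 156 = 744, and 4·(186) is not a perfect square in Q since 186 is squarefree and ≠ 1. Hence x^2 - 30x + 39 is irreducible over Q and is the minimal polynomial of α.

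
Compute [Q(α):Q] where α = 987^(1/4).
[Q(α):Q] = 4

α is a root of x^4 - 987. By Eisenstein's criterion at the prime p = 3 (which divides the constant term 987 but p^2 = 9 does not, since 987 is squarefree), x^4 - 987 is irreducible over Q. Hence [Q(α):Q] = 4.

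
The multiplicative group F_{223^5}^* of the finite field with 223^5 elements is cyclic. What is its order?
|F_{223^5}^*| = 551473077342

F_{223^5} has 223^5 = 551473077343 elements; its multiplicative group consists of all nonzero elements, so |F_{223^5}^*| = 551473077343 - 1 = 551473077342. (It is cyclic since any finite subgroup of the multiplicative group of a field is cyclic.)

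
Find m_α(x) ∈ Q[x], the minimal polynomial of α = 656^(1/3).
m_α(x) = x^3 - 656

α satisfies α^3 = 656, so x^3 - 656 annihilates α. By the rational root test, a rational root p/q (in lowest terms) of x^3 - 656 would satisfy p^3 = 656 q^3, forcing q = 1 and p^3 = 656; but 656 is not a perfect cube, contradiction. A monic cubic over Q with no rational root is irreducible (any nontrivial factorization would include a linear factor). Hence x^3 - 656 is the minimal polynomial of α, and in particular [Q(α):Q] = 3.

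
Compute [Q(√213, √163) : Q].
[Q(√213, √163) : Q] = 4

[Q(√213):Q] = 2 (min poly x^2 - 213, irreducible since 213 is squarefree > 1). For the top step, suppose √163 ∈ Q(√213), say √163 = c + d√213 with c, d ∈ Q. Squaring: 163 = c^2 + 213d^2 + 2cd√213. Since √213 ∉ Q this forces 2cd = 0. If d = 0 then √163 = c ∈ Q, contradicting 163 squarefree > 1. If c = 0 then 163 = 213d^2, so 213·163 = (213d)^2 is a perfect square in Q — but 213·163 = 34719 is not a perfect square (since 213 and 163 are distinct squarefree integers). Contradiction. Hence √163 ∉ Q(√213), so x^2 - 163 stays irreducible over Q(√213) and [Q(√213, √163) : Q(√213)] = 2. By the tower law, [Q(√213, √163) : Q] = 2 · 2 = 4.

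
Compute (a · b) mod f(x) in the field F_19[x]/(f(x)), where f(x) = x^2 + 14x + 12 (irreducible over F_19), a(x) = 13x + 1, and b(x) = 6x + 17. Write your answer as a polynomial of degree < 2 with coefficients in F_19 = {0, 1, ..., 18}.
a · b ≡ 9x + 12 (mod f(x))

Multiply in F_19[x]: a(x)·b(x) = (13x + 1)·(6x + 17) = 2x^2 + 18x + 17. This has degree ≥ 2, so divide by f(x) over F_19: 2x^2 + 18x + 17 = (2)·(x^2 + 14x + 12) + (9x + 12). Hence a·b ≡ 9x + 12 (mod f). (F_19[x]/(f) is a field with 19^2 = 361 elements since f is irreducible of degree 2.)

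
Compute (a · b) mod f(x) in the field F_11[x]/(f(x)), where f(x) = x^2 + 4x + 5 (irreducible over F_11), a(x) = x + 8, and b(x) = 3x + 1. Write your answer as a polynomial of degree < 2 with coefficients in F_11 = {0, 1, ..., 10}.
a · b ≡ 2x + 4 (mod f(x))

Multiply in F_11[x]: a(x)·b(x) = (x + 8)·(3x + 1) = 3x^2 + 3x + 8. This has degree ≥ 2, so divide by f(x) over F_11: 3x^2 + 3x + 8 = (3)·(x^2 + 4x + 5) + (2x + 4). Hence a·b ≡ 2x + 4 (mod f). (F_11[x]/(f) is a field with 11^2 = 121 elements since f is irreducible of degree 2.)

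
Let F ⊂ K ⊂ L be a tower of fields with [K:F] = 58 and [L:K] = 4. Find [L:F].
[L:F] = 232

The tower law says that for any tower of field extensions F ⊂ K ⊂ L with finite degrees, [L:F] = [L:K] · [K:F]. Here this gives [L:F] = 4 · 58 = 232.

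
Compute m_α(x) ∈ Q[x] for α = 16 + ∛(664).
m_α(x) = x^3 - 48x^2 + 768x - 4760

Set β = α - 16 = ∛(664), so β^3 = 664. Then (α - 16)^3 - 664 = 0, i.e. α is a root of g(x) = (x - 16)^3 - 664 = x^3 - 48x^2 + 768x - 4760. Since g(x) = h(x - 16) where h(x) = x^3 - 664, and h is irreducible over Q (because 664 is not a perfect cube, so h has no rational root, and a monic cubic with no rational root is irreducible), g is also irreducible (irreducibility is preserved under the substitution x → x - 16). Hence m_α(x) = x^3 - 48x^2 + 768x - 4760.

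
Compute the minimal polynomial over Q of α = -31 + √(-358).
m_α(x) = x^2 + 62x + 1319

From α + 31 = √(-358), squaring gives (α + 31)^2 = -358, i.e. α^2 + 62α + 961 = -358, so α^2 + 62α + 1319 = 0. The discriminant of x^2 + 62x + 1319 is (62)^2 - 4·(1319) = 3844 - 5276 = -1432, and 4·(-358) is not a perfect square in Q since -358 is squarefree and ≠ 1. Hence x^2 + 62x + 1319 is irreducible over Q and is the minimal polynomial of α.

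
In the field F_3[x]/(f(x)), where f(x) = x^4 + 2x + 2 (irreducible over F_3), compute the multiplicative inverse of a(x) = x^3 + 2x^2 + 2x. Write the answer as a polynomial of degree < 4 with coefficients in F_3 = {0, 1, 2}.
a(x)^(-1) ≡ 2x^3 + x^2 + x (mod f(x))

Since f is irreducible over F_3, F_3[x]/(f) is a field and a(x) ≠ 0 has an inverse. Apply the extended Euclidean algorithm to f(x) and a(x) in F_3[x]: f(x) = (x + 1)·a(x) + (2x^2 + 2);  a(x) = (2x + 1)·(2x^2 + 2) + (x + 1);  (2x^2 + 2) = (2x + 1)·(x + 1) + (1). The last nonzero remainder is the constant 1 = gcd(f, a) in F_3. Back-substituting through the division chain expresses 1 = s(x)·a(x) + t(x)·f(x) with s(x) ≡ 2x^3 + x^2 + x (mod f), so a(x)^(-1) ≡ s(x) = 2x^3 + x^2 + x (mod f). Check: (x^3 + 2x^2 + 2x)·(2x^3 + x^2 + x) = 2x^6 + 2x^5 + x^4 + x^3 + 2x^2 ≡ 1 (mod x^4 + 2x + 2).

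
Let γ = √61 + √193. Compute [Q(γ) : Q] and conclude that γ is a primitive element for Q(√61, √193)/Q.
[Q(γ) : Q] = 4 (equivalently, Q(γ) = Q(√61, √193))

Obviously Q(γ) ⊆ Q(√61, √193), and [Q(√61, √193):Q] = 4 (since 61, 193 are distinct squarefree integers > 1 with 11773 not a perfect square). To show equality we compute the minimal polynomial of γ. From γ = √61 + √193: γ^2 = 61 + 2√(11773) + 193 = 254 + 2√(11773), so γ^2 - 254 = 2√(11773); squaring, (γ^2 - 254)^2 = 4·11773, i.e. γ^4 - 508γ^2 + 64516 - 47092 = 0, i.e. γ^4 - 508γ^2 + 17424 = 0. So γ is a root of x^4 - 508x^2 + 17424. This polynomial is irreducible over Q: it has no rational root (each ±√61 ± √193 is irrational), and any factorization into two quadratics over Q would force √(11773) ∈ Q (pairing opposite roots) or √61, √193 ∈ Q (other pairings), all impossible. Hence [Q(γ):Q] = 4 = [Q(√61, √193):Q], so Q(γ) = Q(√61, √193).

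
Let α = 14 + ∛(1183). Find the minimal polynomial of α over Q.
m_α(x) = x^3 - 42x^2 + 588x - 3927

Set β = α - 14 = ∛(1183), so β^3 = 1183. Then (α - 14)^3 - 1183 = 0, i.e. α is a root of g(x) = (x - 14)^3 - 1183 = x^3 - 42x^2 + 588x - 3927. Since g(x) = h(x - 14) where h(x) = x^3 - 1183, and h is irreducible over Q (because 1183 is not a perfect cube, so h has no rational root, and a monic cubic with no rational root is irreducible), g is also irreducible (irreducibility is preserved under the substitution x → x - 14). Hence m_α(x) = x^3 - 42x^2 + 588x - 3927.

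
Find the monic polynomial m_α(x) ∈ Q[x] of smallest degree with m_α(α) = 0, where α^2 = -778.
m_α(x) = x^2 + 778

α satisfies α^2 + 778 = 0, so x^2 + 778 annihilates α. Since d = -778 is squarefree and ≠ 1, it is not a perfect square in Q, so x^2 + 778 has no rational root and is therefore irreducible over Q (a degree-2 polynomial over a field is irreducible iff it has no root). Hence m_α(x) = x^2 + 778.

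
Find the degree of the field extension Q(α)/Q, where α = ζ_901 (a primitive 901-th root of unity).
[Q(α):Q] = 832

The minimal polynomial of ζ_901 over Q is the 901-th cyclotomic polynomial Φ_901(x), which is irreducible over Q and has degree φ(901) = 832. Hence [Q(α):Q] = φ(901) = 832.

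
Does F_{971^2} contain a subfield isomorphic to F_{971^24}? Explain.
No: F_{971^24} is not a subfield of F_{971^2}

F_{p^m} embeds in F_{p^n} iff m | n. Here 24 ∤ 2 (since 2 = 0·24 + 2 with remainder 2 ≠ 0), so F_{971^24} is not a subfield of F_{971^2}. Equivalently: if it were, the tower law would give 24 = [F_{971^24}:F_971] dividing [F_{971^2}:F_971] = 2, contradiction.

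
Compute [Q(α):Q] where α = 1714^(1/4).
[Q(α):Q] = 4

α is a root of x^4 - 1714. By Eisenstein's criterion at the prime p = 2 (which divides the constant term 1714 but p^2 = 4 does not, since 1714 is squarefree), x^4 - 1714 is irreducible over Q. Hence [Q(α):Q] = 4.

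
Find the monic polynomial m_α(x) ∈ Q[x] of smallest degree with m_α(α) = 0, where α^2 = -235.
m_α(x) = x^2 + 235

α satisfies α^2 + 235 = 0, so x^2 + 235 annihilates α. Since d = -235 is squarefree and ≠ 1, it is not a perfect square in Q, so x^2 + 235 has no rational root and is therefore irreducible over Q (a degree-2 polynomial over a field is irreducible iff it has no root). Hence m_α(x) = x^2 + 235.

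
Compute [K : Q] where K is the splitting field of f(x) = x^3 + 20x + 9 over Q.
[K : Q] = 6

By the rational root test, any rational root of the monic integer polynomial f(x) = x^3 + 20x + 9 must be an integer dividing the constant term 9, i.e. one of ±{1, 3, 9}. Evaluating: f(1) = 30, f(-1) = -12, f(3) = 96, f(-3) = -78, f(9) = 918, f(-9) = -900; none is 0, so f has no rational root and is therefore irreducible over Q (a cubic with no linear factor over a field is irreducible). For an irreducible cubic, the Galois group is A_3 or S_3 according as the discriminant disc(f) = -4a^3 - 27b^2 = -4·(20)^3 - 27·(9)^2 = -34187 is or is not a square in Q. Here disc(f) = -34187 is not a perfect square in Q, so the Galois group of f over Q is not contained in A_3 and must be all of S_3. The splitting field has degree |S_3| = 6 over Q, so [K : Q] = 6.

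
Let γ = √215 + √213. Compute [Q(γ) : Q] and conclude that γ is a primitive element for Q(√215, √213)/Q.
[Q(γ) : Q] = 4 (equivalently, Q(γ) = Q(√215, √213))

Obviously Q(γ) ⊆ Q(√215, √213), and [Q(√215, √213):Q] = 4 (since 215, 213 are distinct squarefree integers > 1 with 45795 not a perfect square). To show equality we compute the minimal polynomial of γ. From γ = √215 + √213: γ^2 = 215 + 2√(45795) + 213 = 428 + 2√(45795), so γ^2 - 428 = 2√(45795); squaring, (γ^2 - 428)^2 = 4·45795, i.e. γ^4 - 856γ^2 + 183184 - 183180 = 0, i.e. γ^4 - 856γ^2 + 4 = 0. So γ is a root of x^4 - 856x^2 + 4. This polynomial is irreducible over Q: it has no rational root (each ±√215 ± √213 is irrational), and any factorization into two quadratics over Q would force √(45795) ∈ Q (pairing opposite roots) or √215, √213 ∈ Q (other pairings), all impossible. Hence [Q(γ):Q] = 4 = [Q(√215, √213):Q], so Q(γ) = Q(√215, √213).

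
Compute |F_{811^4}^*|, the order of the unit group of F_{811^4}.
|F_{811^4}^*| = 432596913840

F_{811^4} has 811^4 = 432596913841 elements; its multiplicative group consists of all nonzero elements, so |F_{811^4}^*| = 432596913841 - 1 = 432596913840. (It is cyclic since any finite subgroup of the multiplicative group of a field is cyclic.)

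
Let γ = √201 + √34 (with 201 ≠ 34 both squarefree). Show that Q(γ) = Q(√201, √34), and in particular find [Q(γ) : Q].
[Q(γ) : Q] = 4 (equivalently, Q(γ) = Q(√201, √34))

Obviously Q(γ) ⊆ Q(√201, √34), and [Q(√201, √34):Q] = 4 (since 201, 34 are distinct squarefree integers > 1 with 6834 not a perfect square). To show equality we compute the minimal polynomial of γ. From γ = √201 + √34: γ^2 = 201 + 2√(6834) + 34 = 235 + 2√(6834), so γ^2 - 235 = 2√(6834); squaring, (γ^2 - 235)^2 = 4·6834, i.e. γ^4 - 470γ^2 + 55225 - 27336 = 0, i.e. γ^4 - 470γ^2 + 27889 = 0. So γ is a root of x^4 - 470x^2 + 27889. This polynomial is irreducible over Q: it has no rational root (each ±√201 ± √34 is irrational), and any factorization into two quadratics over Q would force √(6834) ∈ Q (pairing opposite roots) or √201, √34 ∈ Q (other pairings), all impossible. Hence [Q(γ):Q] = 4 = [Q(√201, √34):Q], so Q(γ) = Q(√201, √34).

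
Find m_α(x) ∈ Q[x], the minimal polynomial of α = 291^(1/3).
m_α(x) = x^3 - 291

α satisfies α^3 = 291, so x^3 - 291 annihilates α. By the rational root test, a rational root p/q (in lowest terms) of x^3 - 291 would satisfy p^3 = 291 q^3, forcing q = 1 and p^3 = 291; but 291 is not a perfect cube, contradiction. A monic cubic over Q with no rational root is irreducible (any nontrivial factorization would include a linear factor). Hence x^3 - 291 is the minimal polynomial of α, and in particular [Q(α):Q] = 3.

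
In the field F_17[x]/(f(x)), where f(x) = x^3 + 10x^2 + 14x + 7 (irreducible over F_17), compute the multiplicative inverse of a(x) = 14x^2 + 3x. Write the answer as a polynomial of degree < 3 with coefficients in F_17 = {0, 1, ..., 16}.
a(x)^(-1) ≡ x^2 + 7x + 15 (mod f(x))

Since f is irreducible over F_17, F_17[x]/(f) is a field and a(x) ≠ 0 has an inverse. Apply the extended Euclidean algorithm to f(x) and a(x) in F_17[x]: f(x) = (11x + 2)·a(x) + (8x + 7);  a(x) = (6x + 10)·(8x + 7) + (15). The last nonzero remainder is the constant 15 = gcd(f, a) in F_17. Back-substituting through the division chain expresses 15 = s(x)·a(x) + t(x)·f(x) with s(x) ≡ 15x^2 + 3x + 4 (mod f), so (15x^2 + 3x + 4)·a(x) ≡ 15 (mod f). Multiplying by 15^(-1) ≡ 8 in F_17 gives a(x)^(-1) ≡ 8·(15x^2 + 3x + 4) ≡ x^2 + 7x + 15 (mod f). Check: (14x^2 + 3x)·(x^2 + 7x + 15) = 14x^4 + 16x^3 + 10x^2 + 11x ≡ 1 (mod x^3 + 10x^2 + 14x + 7).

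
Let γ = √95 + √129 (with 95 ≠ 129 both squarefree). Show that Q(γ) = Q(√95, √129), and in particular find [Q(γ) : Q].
[Q(γ) : Q] = 4 (equivalently, Q(γ) = Q(√95, √129))

Obviously Q(γ) ⊆ Q(√95, √129), and [Q(√95, √129):Q] = 4 (since 95, 129 are distinct squarefree integers > 1 with 12255 not a perfect square). To show equality we compute the minimal polynomial of γ. From γ = √95 + √129: γ^2 = 95 + 2√(12255) + 129 = 224 + 2√(12255), so γ^2 - 224 = 2√(12255); squaring, (γ^2 - 224)^2 = 4·12255, i.e. γ^4 - 448γ^2 + 50176 - 49020 = 0, i.e. γ^4 - 448γ^2 + 1156 = 0. So γ is a root of x^4 - 448x^2 + 1156. This polynomial is irreducible over Q: it has no rational root (each ±√95 ± √129 is irrational), and any factorization into two quadratics over Q would force √(12255) ∈ Q (pairing opposite roots) or √95, √129 ∈ Q (other pairings), all impossible. Hence [Q(γ):Q] = 4 = [Q(√95, √129):Q], so Q(γ) = Q(√95, √129).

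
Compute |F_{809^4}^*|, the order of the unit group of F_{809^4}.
|F_{809^4}^*| = 428345379360

F_{809^4} has 809^4 = 428345379361 elements; its multiplicative group consists of all nonzero elements, so |F_{809^4}^*| = 428345379361 - 1 = 428345379360. (It is cyclic since any finite subgroup of the multiplicative group of a field is cyclic.)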